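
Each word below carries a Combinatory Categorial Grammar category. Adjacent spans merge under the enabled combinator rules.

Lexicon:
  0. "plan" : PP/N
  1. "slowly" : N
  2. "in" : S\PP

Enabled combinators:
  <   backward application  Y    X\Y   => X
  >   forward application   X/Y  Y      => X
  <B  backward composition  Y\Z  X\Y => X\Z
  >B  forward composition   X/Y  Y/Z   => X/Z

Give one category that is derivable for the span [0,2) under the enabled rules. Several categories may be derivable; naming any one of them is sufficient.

PP

[0,3] S   <
  [0,2] PP   >
    [0,1] "plan" : PP/N
    [1,2] "slowly" : N
  [2,3] "in" : S\PP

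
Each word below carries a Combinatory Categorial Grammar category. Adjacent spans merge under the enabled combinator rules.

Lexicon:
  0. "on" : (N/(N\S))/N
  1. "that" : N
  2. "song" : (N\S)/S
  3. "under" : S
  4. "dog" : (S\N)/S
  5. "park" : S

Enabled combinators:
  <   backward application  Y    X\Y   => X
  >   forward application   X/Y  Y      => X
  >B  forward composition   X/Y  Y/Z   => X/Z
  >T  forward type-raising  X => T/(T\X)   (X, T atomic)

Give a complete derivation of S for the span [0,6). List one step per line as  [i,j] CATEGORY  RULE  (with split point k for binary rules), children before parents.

[0,1] (N/(N\S))/N  lex  "on"
[1,2] N  lex  "that"
[0,2] N/(N\S)  >  k=1
[2,3] (N\S)/S  lex  "song"
[3,4] S  lex  "under"
[2,4] N\S  >  k=3
[0,4] N  >  k=2
[4,5] (S\N)/S  lex  "dog"
[5,6] S  lex  "park"
[4,6] S\N  >  k=5
[0,6] S  <  k=4

[0,6] S   <
  [0,4] N   >
    [0,2] N/(N\S)   >
      [0,1] "on" : (N/(N\S))/N
      [1,2] "that" : N
    [2,4] N\S   >
      [2,3] "song" : (N\S)/S
      [3,4] "under" : S
  [4,6] S\N   >
    [4,5] "dog" : (S\N)/S
    [5,6] "park" : S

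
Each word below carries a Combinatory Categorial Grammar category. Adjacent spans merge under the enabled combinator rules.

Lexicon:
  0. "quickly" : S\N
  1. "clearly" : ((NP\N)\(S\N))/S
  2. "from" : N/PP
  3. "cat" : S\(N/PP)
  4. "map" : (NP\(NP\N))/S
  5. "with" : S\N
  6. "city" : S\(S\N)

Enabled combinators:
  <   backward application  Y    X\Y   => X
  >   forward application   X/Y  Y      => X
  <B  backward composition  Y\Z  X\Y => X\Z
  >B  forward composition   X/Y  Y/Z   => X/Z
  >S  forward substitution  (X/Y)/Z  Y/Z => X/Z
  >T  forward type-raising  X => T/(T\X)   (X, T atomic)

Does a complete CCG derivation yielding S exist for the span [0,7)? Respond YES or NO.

NO

S\N ((NP\N)\(S\N))/S N/PP S\(N/PP) (NP\(NP\N))/S S\N S\(S\N)
CKY chart[0,7] = {N/(N\NP), NP, NP/(NP\NP), PP/(PP\NP), S/(S\NP)}; S ∉ chart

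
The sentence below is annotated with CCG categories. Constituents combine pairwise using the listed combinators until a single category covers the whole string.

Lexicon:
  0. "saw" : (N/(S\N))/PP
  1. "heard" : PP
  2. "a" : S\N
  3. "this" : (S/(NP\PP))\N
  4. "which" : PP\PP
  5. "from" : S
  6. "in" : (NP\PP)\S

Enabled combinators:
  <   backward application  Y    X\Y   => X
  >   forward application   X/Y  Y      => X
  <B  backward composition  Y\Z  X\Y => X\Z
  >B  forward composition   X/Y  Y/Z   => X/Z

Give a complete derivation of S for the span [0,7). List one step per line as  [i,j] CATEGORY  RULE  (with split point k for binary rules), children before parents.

[0,1] (N/(S\N))/PP  lex  "saw"
[1,2] PP  lex  "heard"
[0,2] N/(S\N)  >  k=1
[2,3] S\N  lex  "a"
[0,3] N  >  k=2
[3,4] (S/(NP\PP))\N  lex  "this"
[0,4] S/(NP\PP)  <  k=3
[4,5] PP\PP  lex  "which"
[5,6] S  lex  "from"
[6,7] (NP\PP)\S  lex  "in"
[5,7] NP\PP  <  k=6
[4,7] NP\PP  <B  k=5
[0,7] S  >  k=4

[0,7] S   >
  [0,4] S/(NP\PP)   <
    [0,3] N   >
      [0,2] N/(S\N)   >
        [0,1] "saw" : (N/(S\N))/PP
        [1,2] "heard" : PP
      [2,3] "a" : S\N
    [3,4] "this" : (S/(NP\PP))\N
  [4,7] NP\PP   <B
    [4,5] "which" : PP\PP
    [5,7] NP\PP   <
      [5,6] "from" : S
      [6,7] "in" : (NP\PP)\S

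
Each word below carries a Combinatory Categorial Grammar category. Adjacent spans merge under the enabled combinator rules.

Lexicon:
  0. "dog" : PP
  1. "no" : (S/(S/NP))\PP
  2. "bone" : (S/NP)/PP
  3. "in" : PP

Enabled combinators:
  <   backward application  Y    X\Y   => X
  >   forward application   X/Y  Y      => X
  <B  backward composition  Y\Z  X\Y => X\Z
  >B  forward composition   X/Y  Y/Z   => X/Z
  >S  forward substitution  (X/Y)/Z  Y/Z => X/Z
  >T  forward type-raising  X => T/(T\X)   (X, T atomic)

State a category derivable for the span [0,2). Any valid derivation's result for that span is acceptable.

[0,4] S   >
  [0,2] S/(S/NP)   <
    [0,1] "dog" : PP
    [1,2] "no" : (S/(S/NP))\PP
  [2,4] S/NP   >
    [2,3] "bone" : (S/NP)/PP
    [3,4] "in" : PP

S/(S/NP)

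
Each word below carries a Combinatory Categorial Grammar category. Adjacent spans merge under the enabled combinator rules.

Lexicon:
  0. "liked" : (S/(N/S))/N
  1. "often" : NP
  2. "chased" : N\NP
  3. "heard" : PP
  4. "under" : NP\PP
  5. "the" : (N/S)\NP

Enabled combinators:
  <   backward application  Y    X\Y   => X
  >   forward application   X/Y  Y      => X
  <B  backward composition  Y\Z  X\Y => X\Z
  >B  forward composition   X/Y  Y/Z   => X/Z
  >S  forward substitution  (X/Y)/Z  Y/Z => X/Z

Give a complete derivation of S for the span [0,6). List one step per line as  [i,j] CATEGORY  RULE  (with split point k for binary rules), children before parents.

[0,6] S   >
  [0,3] S/(N/S)   >
    [0,1] "liked" : (S/(N/S))/N
    [1,3] N   <
      [1,2] "often" : NP
      [2,3] "chased" : N\NP
  [3,6] N/S   <
    [3,5] NP   <
      [3,4] "heard" : PP
      [4,5] "under" : NP\PP
    [5,6] "the" : (N/S)\NP

[0,1] (S/(N/S))/N  lex  "liked"
[1,2] NP  lex  "often"
[2,3] N\NP  lex  "chased"
[1,3] N  <  k=2
[0,3] S/(N/S)  >  k=1
[3,4] PP  lex  "heard"
[4,5] NP\PP  lex  "under"
[3,5] NP  <  k=4
[5,6] (N/S)\NP  lex  "the"
[3,6] N/S  <  k=5
[0,6] S  >  k=3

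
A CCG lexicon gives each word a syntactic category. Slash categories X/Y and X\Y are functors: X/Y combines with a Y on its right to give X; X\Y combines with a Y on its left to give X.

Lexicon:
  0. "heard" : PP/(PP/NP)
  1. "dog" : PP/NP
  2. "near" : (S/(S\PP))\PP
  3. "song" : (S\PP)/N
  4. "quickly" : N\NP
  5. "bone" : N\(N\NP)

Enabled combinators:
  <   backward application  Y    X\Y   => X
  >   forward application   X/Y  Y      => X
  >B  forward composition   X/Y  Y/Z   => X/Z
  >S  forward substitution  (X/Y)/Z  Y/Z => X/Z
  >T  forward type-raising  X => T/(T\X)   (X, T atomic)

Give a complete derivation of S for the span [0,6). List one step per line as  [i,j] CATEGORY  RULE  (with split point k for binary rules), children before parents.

[0,6] S   >
  [0,3] S/(S\PP)   <
    [0,2] PP   >
      [0,1] "heard" : PP/(PP/NP)
      [1,2] "dog" : PP/NP
    [2,3] "near" : (S/(S\PP))\PP
  [3,6] S\PP   >
    [3,4] "song" : (S\PP)/N
    [4,6] N   <
      [4,5] "quickly" : N\NP
      [5,6] "bone" : N\(N\NP)

[0,1] PP/(PP/NP)  lex  "heard"
[1,2] PP/NP  lex  "dog"
[0,2] PP  >  k=1
[2,3] (S/(S\PP))\PP  lex  "near"
[0,3] S/(S\PP)  <  k=2
[3,4] (S\PP)/N  lex  "song"
[4,5] N\NP  lex  "quickly"
[5,6] N\(N\NP)  lex  "bone"
[4,6] N  <  k=5
[3,6] S\PP  >  k=4
[0,6] S  >  k=3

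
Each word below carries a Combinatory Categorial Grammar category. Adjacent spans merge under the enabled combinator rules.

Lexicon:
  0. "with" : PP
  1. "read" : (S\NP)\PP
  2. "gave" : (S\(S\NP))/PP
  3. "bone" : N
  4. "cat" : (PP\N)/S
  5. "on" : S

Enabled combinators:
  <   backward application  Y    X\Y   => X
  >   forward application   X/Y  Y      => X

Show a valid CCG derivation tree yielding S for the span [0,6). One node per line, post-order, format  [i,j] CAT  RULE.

[0,6] S   <
  [0,2] S\NP   <
    [0,1] "with" : PP
    [1,2] "read" : (S\NP)\PP
  [2,6] S\(S\NP)   >
    [2,3] "gave" : (S\(S\NP))/PP
    [3,6] PP   <
      [3,4] "bone" : N
      [4,6] PP\N   >
        [4,5] "cat" : (PP\N)/S
        [5,6] "on" : S

[0,1] PP  lex  "with"
[1,2] (S\NP)\PP  lex  "read"
[0,2] S\NP  <  k=1
[2,3] (S\(S\NP))/PP  lex  "gave"
[3,4] N  lex  "bone"
[4,5] (PP\N)/S  lex  "cat"
[5,6] S  lex  "on"
[4,6] PP\N  >  k=5
[3,6] PP  <  k=4
[2,6] S\(S\NP)  >  k=3
[0,6] S  <  k=2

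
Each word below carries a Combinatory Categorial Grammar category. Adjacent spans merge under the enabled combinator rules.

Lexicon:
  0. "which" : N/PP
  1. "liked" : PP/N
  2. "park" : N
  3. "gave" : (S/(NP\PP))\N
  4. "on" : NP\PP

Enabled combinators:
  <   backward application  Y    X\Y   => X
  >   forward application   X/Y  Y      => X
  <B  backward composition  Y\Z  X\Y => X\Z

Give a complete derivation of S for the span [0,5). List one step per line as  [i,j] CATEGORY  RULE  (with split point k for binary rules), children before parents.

[0,5] S   >
  [0,4] S/(NP\PP)   <
    [0,3] N   >
      [0,1] "which" : N/PP
      [1,3] PP   >
        [1,2] "liked" : PP/N
        [2,3] "park" : N
    [3,4] "gave" : (S/(NP\PP))\N
  [4,5] "on" : NP\PP

[0,1] N/PP  lex  "which"
[1,2] PP/N  lex  "liked"
[2,3] N  lex  "park"
[1,3] PP  >  k=2
[0,3] N  >  k=1
[3,4] (S/(NP\PP))\N  lex  "gave"
[0,4] S/(NP\PP)  <  k=3
[4,5] NP\PP  lex  "on"
[0,5] S  >  k=4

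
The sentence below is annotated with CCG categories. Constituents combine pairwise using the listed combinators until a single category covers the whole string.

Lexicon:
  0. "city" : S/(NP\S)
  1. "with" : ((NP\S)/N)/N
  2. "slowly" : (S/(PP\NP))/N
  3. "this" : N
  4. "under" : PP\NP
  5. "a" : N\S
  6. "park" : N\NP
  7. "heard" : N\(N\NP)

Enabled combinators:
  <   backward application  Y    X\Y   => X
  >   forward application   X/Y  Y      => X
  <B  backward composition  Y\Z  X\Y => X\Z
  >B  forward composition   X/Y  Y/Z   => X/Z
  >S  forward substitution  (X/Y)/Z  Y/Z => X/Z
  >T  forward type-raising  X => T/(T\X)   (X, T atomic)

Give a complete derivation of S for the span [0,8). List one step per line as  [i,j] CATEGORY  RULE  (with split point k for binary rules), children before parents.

[0,8] S   >
  [0,1] "city" : S/(NP\S)
  [1,8] NP\S   >
    [1,6] (NP\S)/N   >
      [1,2] "with" : ((NP\S)/N)/N
      [2,6] N   <
        [2,5] S   >
          [2,4] S/(PP\NP)   >
            [2,3] "slowly" : (S/(PP\NP))/N
            [3,4] "this" : N
          [4,5] "under" : PP\NP
        [5,6] "a" : N\S
    [6,8] N   <
      [6,7] "park" : N\NP
      [7,8] "heard" : N\(N\NP)

[0,1] S/(NP\S)  lex  "city"
[1,2] ((NP\S)/N)/N  lex  "with"
[2,3] (S/(PP\NP))/N  lex  "slowly"
[3,4] N  lex  "this"
[2,4] S/(PP\NP)  >  k=3
[4,5] PP\NP  lex  "under"
[2,5] S  >  k=4
[5,6] N\S  lex  "a"
[2,6] N  <  k=5
[1,6] (NP\S)/N  >  k=2
[6,7] N\NP  lex  "park"
[7,8] N\(N\NP)  lex  "heard"
[6,8] N  <  k=7
[1,8] NP\S  >  k=6
[0,8] S  >  k=1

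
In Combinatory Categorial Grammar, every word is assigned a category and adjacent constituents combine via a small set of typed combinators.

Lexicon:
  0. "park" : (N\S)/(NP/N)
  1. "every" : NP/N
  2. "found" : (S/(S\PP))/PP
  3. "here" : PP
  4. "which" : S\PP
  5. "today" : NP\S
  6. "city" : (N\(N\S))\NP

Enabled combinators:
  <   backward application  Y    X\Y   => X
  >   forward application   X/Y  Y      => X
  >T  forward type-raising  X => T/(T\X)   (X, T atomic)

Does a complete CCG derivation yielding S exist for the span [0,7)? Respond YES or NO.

(N\S)/(NP/N) NP/N (S/(S\PP))/PP PP S\PP NP\S (N\(N\S))\NP
CKY chart[0,7] = {N, N/(N\N), NP/(NP\N), PP/(PP\N), S/(S\N)}; S ∉ chart

NO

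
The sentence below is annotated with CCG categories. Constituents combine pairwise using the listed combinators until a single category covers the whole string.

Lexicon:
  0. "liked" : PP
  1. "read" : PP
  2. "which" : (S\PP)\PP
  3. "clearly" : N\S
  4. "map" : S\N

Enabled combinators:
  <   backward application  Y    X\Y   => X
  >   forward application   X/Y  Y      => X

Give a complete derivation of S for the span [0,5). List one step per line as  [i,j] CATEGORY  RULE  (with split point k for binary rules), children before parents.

[0,1] PP  lex  "liked"
[1,2] PP  lex  "read"
[2,3] (S\PP)\PP  lex  "which"
[1,3] S\PP  <  k=2
[0,3] S  <  k=1
[3,4] N\S  lex  "clearly"
[0,4] N  <  k=3
[4,5] S\N  lex  "map"
[0,5] S  <  k=4

[0,5] S   <
  [0,4] N   <
    [0,3] S   <
      [0,1] "liked" : PP
      [1,3] S\PP   <
        [1,2] "read" : PP
        [2,3] "which" : (S\PP)\PP
    [3,4] "clearly" : N\S
  [4,5] "map" : S\N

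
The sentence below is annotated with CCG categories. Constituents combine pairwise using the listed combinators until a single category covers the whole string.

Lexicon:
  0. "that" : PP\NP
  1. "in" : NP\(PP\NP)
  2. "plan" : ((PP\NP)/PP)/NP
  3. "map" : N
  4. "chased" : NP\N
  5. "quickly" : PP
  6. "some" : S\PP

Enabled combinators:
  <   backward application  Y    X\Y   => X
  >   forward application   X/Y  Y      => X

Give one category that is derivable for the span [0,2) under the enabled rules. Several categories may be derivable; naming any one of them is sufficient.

NP

[0,7] S   <
  [0,6] PP   <
    [0,2] NP   <
      [0,1] "that" : PP\NP
      [1,2] "in" : NP\(PP\NP)
    [2,6] PP\NP   >
      [2,5] (PP\NP)/PP   >
        [2,3] "plan" : ((PP\NP)/PP)/NP
        [3,5] NP   <
          [3,4] "map" : N
          [4,5] "chased" : NP\N
      [5,6] "quickly" : PP
  [6,7] "some" : S\PP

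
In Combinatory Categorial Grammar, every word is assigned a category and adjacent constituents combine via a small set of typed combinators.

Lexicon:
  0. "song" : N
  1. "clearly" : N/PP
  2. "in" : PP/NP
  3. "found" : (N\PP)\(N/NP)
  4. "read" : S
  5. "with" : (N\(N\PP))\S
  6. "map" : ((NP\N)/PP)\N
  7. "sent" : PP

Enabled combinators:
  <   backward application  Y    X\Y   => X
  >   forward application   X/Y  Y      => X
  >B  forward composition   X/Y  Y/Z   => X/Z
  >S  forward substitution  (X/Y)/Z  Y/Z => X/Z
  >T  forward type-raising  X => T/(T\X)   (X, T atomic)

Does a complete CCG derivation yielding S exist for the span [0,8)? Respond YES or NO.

NO

N N/PP PP/NP (N\PP)\(N/NP) S (N\(N\PP))\S ((NP\N)/PP)\N PP
CKY chart[0,8] = {N/(N\NP), NP, NP/(NP\NP), NP/(PP\PP), PP/(PP\NP), S/(S\NP)}; S ∉ chart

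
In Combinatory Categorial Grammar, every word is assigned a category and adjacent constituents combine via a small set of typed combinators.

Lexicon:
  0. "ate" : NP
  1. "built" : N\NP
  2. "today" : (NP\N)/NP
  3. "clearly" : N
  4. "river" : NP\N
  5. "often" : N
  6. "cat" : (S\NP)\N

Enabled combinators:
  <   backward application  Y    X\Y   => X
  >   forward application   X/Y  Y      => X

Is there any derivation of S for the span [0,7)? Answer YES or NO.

[0,7] S   <
  [0,5] NP   <
    [0,2] N   <
      [0,1] "ate" : NP
      [1,2] "built" : N\NP
    [2,5] NP\N   >
      [2,3] "today" : (NP\N)/NP
      [3,5] NP   <
        [3,4] "clearly" : N
        [4,5] "river" : NP\N
  [5,7] S\NP   <
    [5,6] "often" : N
    [6,7] "cat" : (S\NP)\N

YES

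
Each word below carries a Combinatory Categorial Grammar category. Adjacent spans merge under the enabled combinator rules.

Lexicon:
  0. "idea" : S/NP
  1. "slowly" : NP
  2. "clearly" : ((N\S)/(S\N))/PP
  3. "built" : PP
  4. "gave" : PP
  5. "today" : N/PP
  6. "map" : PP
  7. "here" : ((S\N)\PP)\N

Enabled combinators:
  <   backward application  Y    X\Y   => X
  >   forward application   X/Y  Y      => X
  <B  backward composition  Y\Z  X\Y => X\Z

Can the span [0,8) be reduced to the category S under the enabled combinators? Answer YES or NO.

NO

S/NP NP ((N\S)/(S\N))/PP PP PP N/PP PP ((S\N)\PP)\N
CKY chart[0,8] = {N}; S ∉ chart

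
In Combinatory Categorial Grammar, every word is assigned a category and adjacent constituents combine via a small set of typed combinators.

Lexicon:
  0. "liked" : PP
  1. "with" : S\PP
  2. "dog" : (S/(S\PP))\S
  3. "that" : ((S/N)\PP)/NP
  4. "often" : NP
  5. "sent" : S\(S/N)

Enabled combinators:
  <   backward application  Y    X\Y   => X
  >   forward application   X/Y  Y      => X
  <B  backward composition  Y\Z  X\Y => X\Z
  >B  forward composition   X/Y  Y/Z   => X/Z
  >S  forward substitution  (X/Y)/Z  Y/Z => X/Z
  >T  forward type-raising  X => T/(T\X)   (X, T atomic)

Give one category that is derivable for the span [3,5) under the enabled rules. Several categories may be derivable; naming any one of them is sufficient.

[0,6] S   >
  [0,3] S/(S\PP)   <
    [0,2] S   <
      [0,1] "liked" : PP
      [1,2] "with" : S\PP
    [2,3] "dog" : (S/(S\PP))\S
  [3,6] S\PP   <B
    [3,5] (S/N)\PP   >
      [3,4] "that" : ((S/N)\PP)/NP
      [4,5] "often" : NP
    [5,6] "sent" : S\(S/N)

(S/N)\PP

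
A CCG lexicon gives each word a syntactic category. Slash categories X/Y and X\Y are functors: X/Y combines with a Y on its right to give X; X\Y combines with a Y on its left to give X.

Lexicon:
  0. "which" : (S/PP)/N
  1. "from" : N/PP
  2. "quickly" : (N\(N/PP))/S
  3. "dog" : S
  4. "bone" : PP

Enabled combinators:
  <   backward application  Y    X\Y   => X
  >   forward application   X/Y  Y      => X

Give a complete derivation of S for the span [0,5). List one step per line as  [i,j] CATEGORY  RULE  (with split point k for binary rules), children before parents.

[0,5] S   >
  [0,4] S/PP   >
    [0,1] "which" : (S/PP)/N
    [1,4] N   <
      [1,2] "from" : N/PP
      [2,4] N\(N/PP)   >
        [2,3] "quickly" : (N\(N/PP))/S
        [3,4] "dog" : S
  [4,5] "bone" : PP

[0,1] (S/PP)/N  lex  "which"
[1,2] N/PP  lex  "from"
[2,3] (N\(N/PP))/S  lex  "quickly"
[3,4] S  lex  "dog"
[2,4] N\(N/PP)  >  k=3
[1,4] N  <  k=2
[0,4] S/PP  >  k=1
[4,5] PP  lex  "bone"
[0,5] S  >  k=4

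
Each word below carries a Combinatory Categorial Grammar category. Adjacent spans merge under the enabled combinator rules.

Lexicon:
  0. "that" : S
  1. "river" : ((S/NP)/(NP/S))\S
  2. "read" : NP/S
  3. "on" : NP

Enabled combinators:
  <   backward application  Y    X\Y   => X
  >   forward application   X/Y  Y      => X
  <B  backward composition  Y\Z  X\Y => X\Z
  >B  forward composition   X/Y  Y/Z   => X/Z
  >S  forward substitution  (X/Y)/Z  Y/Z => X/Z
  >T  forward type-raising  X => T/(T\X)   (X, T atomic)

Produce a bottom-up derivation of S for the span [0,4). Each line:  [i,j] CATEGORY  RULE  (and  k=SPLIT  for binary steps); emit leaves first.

[0,4] S   >
  [0,3] S/NP   >
    [0,2] (S/NP)/(NP/S)   <
      [0,1] "that" : S
      [1,2] "river" : ((S/NP)/(NP/S))\S
    [2,3] "read" : NP/S
  [3,4] "on" : NP

[0,1] S  lex  "that"
[1,2] ((S/NP)/(NP/S))\S  lex  "river"
[0,2] (S/NP)/(NP/S)  <  k=1
[2,3] NP/S  lex  "read"
[0,3] S/NP  >  k=2
[3,4] NP  lex  "on"
[0,4] S  >  k=3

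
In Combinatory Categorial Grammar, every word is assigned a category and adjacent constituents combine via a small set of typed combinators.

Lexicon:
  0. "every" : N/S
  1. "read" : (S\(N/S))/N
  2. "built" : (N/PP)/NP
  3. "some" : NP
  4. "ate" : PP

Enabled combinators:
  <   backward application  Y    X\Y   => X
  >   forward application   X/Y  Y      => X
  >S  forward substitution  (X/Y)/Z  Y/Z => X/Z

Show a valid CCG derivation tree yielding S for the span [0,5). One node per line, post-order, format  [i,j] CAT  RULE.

[0,1] N/S  lex  "every"
[1,2] (S\(N/S))/N  lex  "read"
[2,3] (N/PP)/NP  lex  "built"
[3,4] NP  lex  "some"
[2,4] N/PP  >  k=3
[4,5] PP  lex  "ate"
[2,5] N  >  k=4
[1,5] S\(N/S)  >  k=2
[0,5] S  <  k=1

[0,5] S   <
  [0,1] "every" : N/S
  [1,5] S\(N/S)   >
    [1,2] "read" : (S\(N/S))/N
    [2,5] N   >
      [2,4] N/PP   >
        [2,3] "built" : (N/PP)/NP
        [3,4] "some" : NP
      [4,5] "ate" : PP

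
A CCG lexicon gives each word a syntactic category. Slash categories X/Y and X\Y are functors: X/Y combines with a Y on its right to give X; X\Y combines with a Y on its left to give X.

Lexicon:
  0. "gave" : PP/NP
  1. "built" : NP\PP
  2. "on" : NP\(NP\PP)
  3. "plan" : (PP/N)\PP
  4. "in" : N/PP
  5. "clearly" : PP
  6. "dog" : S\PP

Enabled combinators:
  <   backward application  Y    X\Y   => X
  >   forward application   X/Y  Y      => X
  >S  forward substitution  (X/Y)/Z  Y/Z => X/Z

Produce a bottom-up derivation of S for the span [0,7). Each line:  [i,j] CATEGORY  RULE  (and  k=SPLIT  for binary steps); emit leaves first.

[0,1] PP/NP  lex  "gave"
[1,2] NP\PP  lex  "built"
[2,3] NP\(NP\PP)  lex  "on"
[1,3] NP  <  k=2
[0,3] PP  >  k=1
[3,4] (PP/N)\PP  lex  "plan"
[0,4] PP/N  <  k=3
[4,5] N/PP  lex  "in"
[5,6] PP  lex  "clearly"
[4,6] N  >  k=5
[0,6] PP  >  k=4
[6,7] S\PP  lex  "dog"
[0,7] S  <  k=6

[0,7] S   <
  [0,6] PP   >
    [0,4] PP/N   <
      [0,3] PP   >
        [0,1] "gave" : PP/NP
        [1,3] NP   <
          [1,2] "built" : NP\PP
          [2,3] "on" : NP\(NP\PP)
      [3,4] "plan" : (PP/N)\PP
    [4,6] N   >
      [4,5] "in" : N/PP
      [5,6] "clearly" : PP
  [6,7] "dog" : S\PP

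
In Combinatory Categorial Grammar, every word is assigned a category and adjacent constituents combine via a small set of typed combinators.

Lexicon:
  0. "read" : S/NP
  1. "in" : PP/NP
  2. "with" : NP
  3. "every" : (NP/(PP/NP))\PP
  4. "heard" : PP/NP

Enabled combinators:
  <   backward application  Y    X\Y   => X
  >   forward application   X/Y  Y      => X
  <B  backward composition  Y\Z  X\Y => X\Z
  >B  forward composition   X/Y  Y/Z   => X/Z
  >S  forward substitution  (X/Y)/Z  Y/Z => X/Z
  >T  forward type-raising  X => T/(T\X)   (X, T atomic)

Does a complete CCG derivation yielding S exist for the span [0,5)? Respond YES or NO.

[0,5] S   >
  [0,1] "read" : S/NP
  [1,5] NP   >
    [1,4] NP/(PP/NP)   <
      [1,3] PP   >
        [1,2] "in" : PP/NP
        [2,3] "with" : NP
      [3,4] "every" : (NP/(PP/NP))\PP
    [4,5] "heard" : PP/NP

YES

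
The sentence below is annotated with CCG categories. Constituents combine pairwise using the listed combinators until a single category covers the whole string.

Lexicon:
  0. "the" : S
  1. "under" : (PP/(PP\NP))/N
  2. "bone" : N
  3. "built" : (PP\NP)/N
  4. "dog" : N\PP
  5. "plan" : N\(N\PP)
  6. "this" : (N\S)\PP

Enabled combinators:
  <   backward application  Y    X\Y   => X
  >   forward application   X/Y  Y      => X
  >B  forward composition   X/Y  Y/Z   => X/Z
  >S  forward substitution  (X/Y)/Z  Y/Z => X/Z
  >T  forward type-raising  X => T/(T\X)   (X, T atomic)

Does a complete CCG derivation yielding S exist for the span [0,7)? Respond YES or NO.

S (PP/(PP\NP))/N N (PP\NP)/N N\PP N\(N\PP) (N\S)\PP
CKY chart[0,7] = {N, N/(N\N), NP/(NP\N), PP/(PP\N), S/(S\N)}; S ∉ chart

NO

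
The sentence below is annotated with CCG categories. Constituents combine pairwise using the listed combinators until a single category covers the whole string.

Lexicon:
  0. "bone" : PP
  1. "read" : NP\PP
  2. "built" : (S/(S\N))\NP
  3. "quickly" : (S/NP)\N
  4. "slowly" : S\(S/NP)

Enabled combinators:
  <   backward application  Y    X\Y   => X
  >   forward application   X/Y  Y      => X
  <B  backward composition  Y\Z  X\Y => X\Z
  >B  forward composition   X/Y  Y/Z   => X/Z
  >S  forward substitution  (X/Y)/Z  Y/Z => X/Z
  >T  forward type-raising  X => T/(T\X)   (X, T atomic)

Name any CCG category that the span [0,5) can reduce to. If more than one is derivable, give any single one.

[0,5] S   >
  [0,3] S/(S\N)   <
    [0,2] NP   >
      [0,1] NP/(NP\PP)   >T
        [0,1] "bone" : PP
      [1,2] "read" : NP\PP
    [2,3] "built" : (S/(S\N))\NP
  [3,5] S\N   <B
    [3,4] "quickly" : (S/NP)\N
    [4,5] "slowly" : S\(S/NP)

S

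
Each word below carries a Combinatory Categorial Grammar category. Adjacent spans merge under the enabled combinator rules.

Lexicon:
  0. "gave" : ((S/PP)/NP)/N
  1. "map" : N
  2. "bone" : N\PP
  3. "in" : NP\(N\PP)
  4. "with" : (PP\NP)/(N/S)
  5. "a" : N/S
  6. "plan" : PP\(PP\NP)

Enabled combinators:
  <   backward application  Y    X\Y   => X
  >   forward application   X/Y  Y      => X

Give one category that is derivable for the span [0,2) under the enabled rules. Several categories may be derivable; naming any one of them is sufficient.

[0,7] S   >
  [0,4] S/PP   >
    [0,2] (S/PP)/NP   >
      [0,1] "gave" : ((S/PP)/NP)/N
      [1,2] "map" : N
    [2,4] NP   <
      [2,3] "bone" : N\PP
      [3,4] "in" : NP\(N\PP)
  [4,7] PP   <
    [4,6] PP\NP   >
      [4,5] "with" : (PP\NP)/(N/S)
      [5,6] "a" : N/S
    [6,7] "plan" : PP\(PP\NP)

(S/PP)/NP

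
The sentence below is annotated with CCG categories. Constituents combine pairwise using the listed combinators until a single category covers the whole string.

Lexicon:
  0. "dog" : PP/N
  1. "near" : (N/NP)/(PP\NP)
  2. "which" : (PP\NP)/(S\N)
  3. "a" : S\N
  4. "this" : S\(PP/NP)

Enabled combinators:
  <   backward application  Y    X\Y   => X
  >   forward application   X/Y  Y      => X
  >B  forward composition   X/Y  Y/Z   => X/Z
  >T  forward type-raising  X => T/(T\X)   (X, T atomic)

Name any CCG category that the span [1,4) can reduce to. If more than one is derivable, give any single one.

[0,5] S   <
  [0,4] PP/NP   >B
    [0,1] "dog" : PP/N
    [1,4] N/NP   >
      [1,2] "near" : (N/NP)/(PP\NP)
      [2,4] PP\NP   >
        [2,3] "which" : (PP\NP)/(S\N)
        [3,4] "a" : S\N
  [4,5] "this" : S\(PP/NP)

N/NP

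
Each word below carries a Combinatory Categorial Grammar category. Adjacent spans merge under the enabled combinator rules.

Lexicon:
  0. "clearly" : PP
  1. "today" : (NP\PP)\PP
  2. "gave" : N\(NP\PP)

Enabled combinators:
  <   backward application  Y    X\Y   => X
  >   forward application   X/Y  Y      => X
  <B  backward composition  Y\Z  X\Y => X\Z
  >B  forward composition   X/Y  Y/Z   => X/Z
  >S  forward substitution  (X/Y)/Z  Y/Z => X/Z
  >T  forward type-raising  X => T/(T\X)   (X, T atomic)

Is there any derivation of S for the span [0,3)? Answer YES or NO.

PP (NP\PP)\PP N\(NP\PP)
CKY chart[0,3] = {N, N/(N\N), NP/(NP\N), PP/(PP\N), S/(S\N)}; S ∉ chart

NO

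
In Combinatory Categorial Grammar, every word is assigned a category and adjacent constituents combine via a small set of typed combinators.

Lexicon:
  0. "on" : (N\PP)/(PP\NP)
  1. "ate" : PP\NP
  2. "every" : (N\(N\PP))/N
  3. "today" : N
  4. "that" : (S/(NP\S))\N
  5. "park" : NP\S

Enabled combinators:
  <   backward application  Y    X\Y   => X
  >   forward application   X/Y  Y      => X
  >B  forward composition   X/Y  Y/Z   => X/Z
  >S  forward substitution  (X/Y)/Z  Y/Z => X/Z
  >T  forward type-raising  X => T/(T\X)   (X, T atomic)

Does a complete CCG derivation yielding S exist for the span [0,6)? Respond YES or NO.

[0,6] S   >
  [0,5] S/(NP\S)   <
    [0,4] N   <
      [0,2] N\PP   >
        [0,1] "on" : (N\PP)/(PP\NP)
        [1,2] "ate" : PP\NP
      [2,4] N\(N\PP)   >
        [2,3] "every" : (N\(N\PP))/N
        [3,4] "today" : N
    [4,5] "that" : (S/(NP\S))\N
  [5,6] "park" : NP\S

YES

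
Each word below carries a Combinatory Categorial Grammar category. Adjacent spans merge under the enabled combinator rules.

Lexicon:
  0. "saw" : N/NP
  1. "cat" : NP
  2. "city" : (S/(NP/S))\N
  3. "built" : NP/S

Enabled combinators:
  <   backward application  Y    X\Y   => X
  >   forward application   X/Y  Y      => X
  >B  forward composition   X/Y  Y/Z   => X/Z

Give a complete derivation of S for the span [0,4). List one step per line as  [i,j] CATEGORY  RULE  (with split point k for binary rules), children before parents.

[0,4] S   >
  [0,3] S/(NP/S)   <
    [0,2] N   >
      [0,1] "saw" : N/NP
      [1,2] "cat" : NP
    [2,3] "city" : (S/(NP/S))\N
  [3,4] "built" : NP/S

[0,1] N/NP  lex  "saw"
[1,2] NP  lex  "cat"
[0,2] N  >  k=1
[2,3] (S/(NP/S))\N  lex  "city"
[0,3] S/(NP/S)  <  k=2
[3,4] NP/S  lex  "built"
[0,4] S  >  k=3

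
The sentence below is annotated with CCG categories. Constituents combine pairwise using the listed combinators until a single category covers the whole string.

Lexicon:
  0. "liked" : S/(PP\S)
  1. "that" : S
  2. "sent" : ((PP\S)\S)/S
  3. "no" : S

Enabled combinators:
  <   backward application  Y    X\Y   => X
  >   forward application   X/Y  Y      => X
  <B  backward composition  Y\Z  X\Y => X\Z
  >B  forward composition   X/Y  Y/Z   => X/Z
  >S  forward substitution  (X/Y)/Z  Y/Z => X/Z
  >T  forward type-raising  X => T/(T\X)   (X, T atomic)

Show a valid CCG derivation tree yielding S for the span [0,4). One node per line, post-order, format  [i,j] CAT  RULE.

[0,1] S/(PP\S)  lex  "liked"
[1,2] S  lex  "that"
[2,3] ((PP\S)\S)/S  lex  "sent"
[3,4] S  lex  "no"
[2,4] (PP\S)\S  >  k=3
[1,4] PP\S  <  k=2
[0,4] S  >  k=1

[0,4] S   >
  [0,1] "liked" : S/(PP\S)
  [1,4] PP\S   <
    [1,2] "that" : S
    [2,4] (PP\S)\S   >
      [2,3] "sent" : ((PP\S)\S)/S
      [3,4] "no" : S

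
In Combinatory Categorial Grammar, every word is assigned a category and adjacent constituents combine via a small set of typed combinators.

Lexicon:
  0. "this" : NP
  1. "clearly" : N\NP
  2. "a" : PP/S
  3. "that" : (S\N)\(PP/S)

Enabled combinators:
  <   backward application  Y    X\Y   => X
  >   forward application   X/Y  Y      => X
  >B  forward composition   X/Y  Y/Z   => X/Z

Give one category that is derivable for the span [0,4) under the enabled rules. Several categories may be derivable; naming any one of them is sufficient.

[0,4] S   <
  [0,2] N   <
    [0,1] "this" : NP
    [1,2] "clearly" : N\NP
  [2,4] S\N   <
    [2,3] "a" : PP/S
    [3,4] "that" : (S\N)\(PP/S)

S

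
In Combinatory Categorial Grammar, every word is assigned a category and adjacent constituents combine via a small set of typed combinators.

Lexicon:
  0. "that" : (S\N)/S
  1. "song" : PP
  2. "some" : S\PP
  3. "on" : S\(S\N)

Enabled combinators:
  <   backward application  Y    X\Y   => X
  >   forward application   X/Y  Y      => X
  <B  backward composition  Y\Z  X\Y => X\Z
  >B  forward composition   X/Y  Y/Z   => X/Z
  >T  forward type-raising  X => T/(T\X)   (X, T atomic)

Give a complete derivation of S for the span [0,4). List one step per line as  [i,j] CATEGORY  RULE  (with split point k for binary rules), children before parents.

[0,1] (S\N)/S  lex  "that"
[1,2] PP  lex  "song"
[1,2] S/(S\PP)  >T
[2,3] S\PP  lex  "some"
[1,3] S  >  k=2
[0,3] S\N  >  k=1
[3,4] S\(S\N)  lex  "on"
[0,4] S  <  k=3

[0,4] S   <
  [0,3] S\N   >
    [0,1] "that" : (S\N)/S
    [1,3] S   >
      [1,2] S/(S\PP)   >T
        [1,2] "song" : PP
      [2,3] "some" : S\PP
  [3,4] "on" : S\(S\N)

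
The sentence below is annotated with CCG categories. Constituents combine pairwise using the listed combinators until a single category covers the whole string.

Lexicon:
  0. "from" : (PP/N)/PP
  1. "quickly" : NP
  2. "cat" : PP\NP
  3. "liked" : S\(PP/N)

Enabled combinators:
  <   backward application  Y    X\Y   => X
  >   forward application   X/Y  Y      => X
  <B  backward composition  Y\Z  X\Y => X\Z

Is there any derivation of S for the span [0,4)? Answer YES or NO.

YES

[0,4] S   <
  [0,3] PP/N   >
    [0,1] "from" : (PP/N)/PP
    [1,3] PP   <
      [1,2] "quickly" : NP
      [2,3] "cat" : PP\NP
  [3,4] "liked" : S\(PP/N)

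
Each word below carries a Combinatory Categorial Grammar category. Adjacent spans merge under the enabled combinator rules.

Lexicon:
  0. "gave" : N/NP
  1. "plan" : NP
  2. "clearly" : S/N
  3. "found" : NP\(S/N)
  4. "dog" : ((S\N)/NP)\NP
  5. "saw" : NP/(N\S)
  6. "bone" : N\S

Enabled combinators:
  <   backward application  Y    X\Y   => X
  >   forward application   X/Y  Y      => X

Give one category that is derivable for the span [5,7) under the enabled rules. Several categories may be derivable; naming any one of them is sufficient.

[0,7] S   <
  [0,2] N   >
    [0,1] "gave" : N/NP
    [1,2] "plan" : NP
  [2,7] S\N   >
    [2,5] (S\N)/NP   <
      [2,4] NP   <
        [2,3] "clearly" : S/N
        [3,4] "found" : NP\(S/N)
      [4,5] "dog" : ((S\N)/NP)\NP
    [5,7] NP   >
      [5,6] "saw" : NP/(N\S)
      [6,7] "bone" : N\S

NP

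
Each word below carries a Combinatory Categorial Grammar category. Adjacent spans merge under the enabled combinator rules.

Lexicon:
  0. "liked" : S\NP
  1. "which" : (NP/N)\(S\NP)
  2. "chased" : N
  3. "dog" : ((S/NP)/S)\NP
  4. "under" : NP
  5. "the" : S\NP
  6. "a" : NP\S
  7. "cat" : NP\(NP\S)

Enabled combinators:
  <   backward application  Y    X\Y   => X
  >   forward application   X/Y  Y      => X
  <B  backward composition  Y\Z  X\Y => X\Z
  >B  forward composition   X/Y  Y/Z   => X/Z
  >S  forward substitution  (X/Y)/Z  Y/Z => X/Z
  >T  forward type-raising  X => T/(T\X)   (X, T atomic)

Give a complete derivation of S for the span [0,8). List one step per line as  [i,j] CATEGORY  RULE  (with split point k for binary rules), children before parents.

[0,1] S\NP  lex  "liked"
[1,2] (NP/N)\(S\NP)  lex  "which"
[0,2] NP/N  <  k=1
[2,3] N  lex  "chased"
[0,3] NP  >  k=2
[3,4] ((S/NP)/S)\NP  lex  "dog"
[0,4] (S/NP)/S  <  k=3
[4,5] NP  lex  "under"
[5,6] S\NP  lex  "the"
[4,6] S  <  k=5
[0,6] S/NP  >  k=4
[6,7] NP\S  lex  "a"
[7,8] NP\(NP\S)  lex  "cat"
[6,8] NP  <  k=7
[0,8] S  >  k=6

[0,8] S   >
  [0,6] S/NP   >
    [0,4] (S/NP)/S   <
      [0,3] NP   >
        [0,2] NP/N   <
          [0,1] "liked" : S\NP
          [1,2] "which" : (NP/N)\(S\NP)
        [2,3] "chased" : N
      [3,4] "dog" : ((S/NP)/S)\NP
    [4,6] S   <
      [4,5] "under" : NP
      [5,6] "the" : S\NP
  [6,8] NP   <
    [6,7] "a" : NP\S
    [7,8] "cat" : NP\(NP\S)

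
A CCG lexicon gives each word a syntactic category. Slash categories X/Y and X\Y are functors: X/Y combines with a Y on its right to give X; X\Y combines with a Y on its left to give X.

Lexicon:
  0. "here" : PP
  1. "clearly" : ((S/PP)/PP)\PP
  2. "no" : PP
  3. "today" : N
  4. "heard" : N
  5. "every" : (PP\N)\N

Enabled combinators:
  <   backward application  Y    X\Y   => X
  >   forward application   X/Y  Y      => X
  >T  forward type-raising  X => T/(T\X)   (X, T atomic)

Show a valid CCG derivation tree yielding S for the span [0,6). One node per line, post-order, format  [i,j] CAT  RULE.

[0,6] S   >
  [0,3] S/PP   >
    [0,2] (S/PP)/PP   <
      [0,1] "here" : PP
      [1,2] "clearly" : ((S/PP)/PP)\PP
    [2,3] "no" : PP
  [3,6] PP   >
    [3,4] PP/(PP\N)   >T
      [3,4] "today" : N
    [4,6] PP\N   <
      [4,5] "heard" : N
      [5,6] "every" : (PP\N)\N

[0,1] PP  lex  "here"
[1,2] ((S/PP)/PP)\PP  lex  "clearly"
[0,2] (S/PP)/PP  <  k=1
[2,3] PP  lex  "no"
[0,3] S/PP  >  k=2
[3,4] N  lex  "today"
[3,4] PP/(PP\N)  >T
[4,5] N  lex  "heard"
[5,6] (PP\N)\N  lex  "every"
[4,6] PP\N  <  k=5
[3,6] PP  >  k=4
[0,6] S  >  k=3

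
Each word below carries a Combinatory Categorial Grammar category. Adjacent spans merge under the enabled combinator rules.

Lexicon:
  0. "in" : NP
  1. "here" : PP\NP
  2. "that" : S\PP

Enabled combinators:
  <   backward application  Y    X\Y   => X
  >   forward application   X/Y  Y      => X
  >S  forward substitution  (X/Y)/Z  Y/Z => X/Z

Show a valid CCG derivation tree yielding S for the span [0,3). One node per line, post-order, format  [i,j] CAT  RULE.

[0,1] NP  lex  "in"
[1,2] PP\NP  lex  "here"
[0,2] PP  <  k=1
[2,3] S\PP  lex  "that"
[0,3] S  <  k=2

[0,3] S   <
  [0,2] PP   <
    [0,1] "in" : NP
    [1,2] "here" : PP\NP
  [2,3] "that" : S\PP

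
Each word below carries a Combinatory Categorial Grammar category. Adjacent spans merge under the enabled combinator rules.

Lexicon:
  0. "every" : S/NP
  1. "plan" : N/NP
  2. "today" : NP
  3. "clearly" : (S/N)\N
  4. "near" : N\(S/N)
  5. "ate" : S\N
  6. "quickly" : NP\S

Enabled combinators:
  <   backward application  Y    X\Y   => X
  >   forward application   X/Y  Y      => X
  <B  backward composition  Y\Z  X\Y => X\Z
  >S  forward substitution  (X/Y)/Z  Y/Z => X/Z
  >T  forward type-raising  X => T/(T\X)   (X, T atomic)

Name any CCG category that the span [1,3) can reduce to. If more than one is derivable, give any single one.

[0,7] S   >
  [0,1] "every" : S/NP
  [1,7] NP   <
    [1,3] N   >
      [1,2] "plan" : N/NP
      [2,3] "today" : NP
    [3,7] NP\N   <B
      [3,5] N\N   <B
        [3,4] "clearly" : (S/N)\N
        [4,5] "near" : N\(S/N)
      [5,7] NP\N   <B
        [5,6] "ate" : S\N
        [6,7] "quickly" : NP\S

N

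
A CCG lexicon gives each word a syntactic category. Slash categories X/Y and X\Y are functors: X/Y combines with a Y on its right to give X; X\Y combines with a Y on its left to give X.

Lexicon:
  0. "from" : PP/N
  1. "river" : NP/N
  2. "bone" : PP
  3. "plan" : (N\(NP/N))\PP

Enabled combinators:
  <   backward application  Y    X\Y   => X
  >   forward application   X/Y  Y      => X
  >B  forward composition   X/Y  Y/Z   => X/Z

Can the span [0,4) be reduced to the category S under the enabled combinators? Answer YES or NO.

NO

PP/N NP/N PP (N\(NP/N))\PP
CKY chart[0,4] = {PP}; S ∉ chart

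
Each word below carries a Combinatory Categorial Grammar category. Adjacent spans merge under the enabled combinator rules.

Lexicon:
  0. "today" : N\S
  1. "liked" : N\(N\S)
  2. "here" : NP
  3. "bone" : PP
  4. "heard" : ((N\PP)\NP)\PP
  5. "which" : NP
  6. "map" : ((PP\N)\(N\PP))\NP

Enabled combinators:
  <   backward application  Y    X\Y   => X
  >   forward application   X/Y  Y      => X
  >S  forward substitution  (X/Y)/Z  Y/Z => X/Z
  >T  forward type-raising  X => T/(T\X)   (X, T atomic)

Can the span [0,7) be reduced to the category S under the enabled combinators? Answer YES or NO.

N\S N\(N\S) NP PP ((N\PP)\NP)\PP NP ((PP\N)\(N\PP))\NP
CKY chart[0,7] = {N/(N\PP), NP/(NP\PP), PP, PP/(PP\PP), S/(S\PP)}; S ∉ chart

NO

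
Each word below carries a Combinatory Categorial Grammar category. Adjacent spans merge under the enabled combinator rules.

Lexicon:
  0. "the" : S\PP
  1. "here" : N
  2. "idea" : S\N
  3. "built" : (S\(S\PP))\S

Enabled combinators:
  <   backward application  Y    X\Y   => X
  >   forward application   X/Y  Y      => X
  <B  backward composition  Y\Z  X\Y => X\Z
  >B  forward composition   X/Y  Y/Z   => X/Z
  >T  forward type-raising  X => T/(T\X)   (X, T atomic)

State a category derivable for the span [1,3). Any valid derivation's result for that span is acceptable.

[0,4] S   <
  [0,1] "the" : S\PP
  [1,4] S\(S\PP)   <
    [1,3] S   <
      [1,2] "here" : N
      [2,3] "idea" : S\N
    [3,4] "built" : (S\(S\PP))\S

S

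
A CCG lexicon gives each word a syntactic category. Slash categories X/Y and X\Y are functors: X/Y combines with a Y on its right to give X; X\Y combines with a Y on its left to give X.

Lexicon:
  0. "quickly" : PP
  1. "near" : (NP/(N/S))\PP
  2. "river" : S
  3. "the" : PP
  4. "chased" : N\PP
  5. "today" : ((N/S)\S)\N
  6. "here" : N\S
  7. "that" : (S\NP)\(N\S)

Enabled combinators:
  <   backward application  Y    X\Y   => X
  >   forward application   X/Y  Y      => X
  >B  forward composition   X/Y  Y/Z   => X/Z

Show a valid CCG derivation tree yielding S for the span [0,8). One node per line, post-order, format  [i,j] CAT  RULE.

[0,8] S   <
  [0,6] NP   >
    [0,2] NP/(N/S)   <
      [0,1] "quickly" : PP
      [1,2] "near" : (NP/(N/S))\PP
    [2,6] N/S   <
      [2,3] "river" : S
      [3,6] (N/S)\S   <
        [3,5] N   <
          [3,4] "the" : PP
          [4,5] "chased" : N\PP
        [5,6] "today" : ((N/S)\S)\N
  [6,8] S\NP   <
    [6,7] "here" : N\S
    [7,8] "that" : (S\NP)\(N\S)

[0,1] PP  lex  "quickly"
[1,2] (NP/(N/S))\PP  lex  "near"
[0,2] NP/(N/S)  <  k=1
[2,3] S  lex  "river"
[3,4] PP  lex  "the"
[4,5] N\PP  lex  "chased"
[3,5] N  <  k=4
[5,6] ((N/S)\S)\N  lex  "today"
[3,6] (N/S)\S  <  k=5
[2,6] N/S  <  k=3
[0,6] NP  >  k=2
[6,7] N\S  lex  "here"
[7,8] (S\NP)\(N\S)  lex  "that"
[6,8] S\NP  <  k=7
[0,8] S  <  k=6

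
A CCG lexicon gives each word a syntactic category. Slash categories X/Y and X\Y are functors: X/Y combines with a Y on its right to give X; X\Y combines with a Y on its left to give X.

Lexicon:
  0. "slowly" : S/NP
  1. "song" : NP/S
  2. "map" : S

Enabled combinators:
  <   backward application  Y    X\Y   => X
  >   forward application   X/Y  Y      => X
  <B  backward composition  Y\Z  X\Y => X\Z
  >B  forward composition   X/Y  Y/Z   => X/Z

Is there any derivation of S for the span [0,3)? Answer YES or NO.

[0,3] S   >
  [0,1] "slowly" : S/NP
  [1,3] NP   >
    [1,2] "song" : NP/S
    [2,3] "map" : S

YES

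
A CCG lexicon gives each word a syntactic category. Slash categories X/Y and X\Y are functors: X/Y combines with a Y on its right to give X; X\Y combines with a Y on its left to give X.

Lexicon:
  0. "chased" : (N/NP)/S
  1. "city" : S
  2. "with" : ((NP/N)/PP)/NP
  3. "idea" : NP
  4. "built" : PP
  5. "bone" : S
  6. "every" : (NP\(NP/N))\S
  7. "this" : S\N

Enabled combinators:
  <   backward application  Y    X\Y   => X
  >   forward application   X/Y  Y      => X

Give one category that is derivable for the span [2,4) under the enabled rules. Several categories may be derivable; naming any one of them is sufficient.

[0,8] S   <
  [0,7] N   >
    [0,2] N/NP   >
      [0,1] "chased" : (N/NP)/S
      [1,2] "city" : S
    [2,7] NP   <
      [2,5] NP/N   >
        [2,4] (NP/N)/PP   >
          [2,3] "with" : ((NP/N)/PP)/NP
          [3,4] "idea" : NP
        [4,5] "built" : PP
      [5,7] NP\(NP/N)   <
        [5,6] "bone" : S
        [6,7] "every" : (NP\(NP/N))\S
  [7,8] "this" : S\N

(NP/N)/PP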